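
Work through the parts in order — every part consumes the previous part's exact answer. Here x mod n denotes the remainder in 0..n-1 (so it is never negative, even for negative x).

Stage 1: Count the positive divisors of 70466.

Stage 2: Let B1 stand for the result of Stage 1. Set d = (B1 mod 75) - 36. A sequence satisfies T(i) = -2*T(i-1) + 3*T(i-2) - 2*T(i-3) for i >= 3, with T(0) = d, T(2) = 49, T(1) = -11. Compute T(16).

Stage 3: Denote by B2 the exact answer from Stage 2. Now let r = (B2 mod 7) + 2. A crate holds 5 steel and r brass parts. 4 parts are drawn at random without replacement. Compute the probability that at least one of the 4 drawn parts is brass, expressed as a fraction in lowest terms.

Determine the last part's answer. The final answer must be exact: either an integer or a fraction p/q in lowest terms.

Stage 1: 70466 = 2 * 11 * 3203; number of divisors = (1+1) * (1+1) * (1+1) = 8; answer 8
Stage 2: B1 = 8; d = -28; T(3) = -2*(49) + 3*(-11) - 2*(-28) = -75; iterating: T(3)=-75, T(4)=319, T(5)=-961, T(6)=3029, T(7)=-9579, T(8)=30167, T(9)=-95129, T(10)=299917, T(11)=-945555, T(12)=2981119, T(13)=-9398737, T(14)=29631941, T(15)=-93422331, T(16)=294537959; answer 294537959
Stage 3: B2 = 294537959; r = 4; total draws C(9,4) = 126; complement C(5,4) = 5; favorable 126 - 5 = 121; P = 121/126; answer 121/126

121/126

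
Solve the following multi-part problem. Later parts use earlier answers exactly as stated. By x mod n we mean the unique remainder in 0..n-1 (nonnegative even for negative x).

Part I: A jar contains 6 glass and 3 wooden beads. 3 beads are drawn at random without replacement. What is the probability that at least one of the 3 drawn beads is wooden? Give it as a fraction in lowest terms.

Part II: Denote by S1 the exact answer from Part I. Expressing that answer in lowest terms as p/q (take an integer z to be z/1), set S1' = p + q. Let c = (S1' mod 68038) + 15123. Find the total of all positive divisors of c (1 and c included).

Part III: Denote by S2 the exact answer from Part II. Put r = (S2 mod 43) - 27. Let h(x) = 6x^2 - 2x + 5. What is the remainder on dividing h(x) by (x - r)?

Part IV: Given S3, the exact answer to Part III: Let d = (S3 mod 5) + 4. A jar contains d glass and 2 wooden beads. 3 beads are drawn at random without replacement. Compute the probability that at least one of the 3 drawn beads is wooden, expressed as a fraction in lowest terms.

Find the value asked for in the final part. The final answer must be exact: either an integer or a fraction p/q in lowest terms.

Part I: total draws C(9,3) = 84; complement C(6,3) = 20; favorable 84 - 20 = 64; P = 16/21; answer 16/21
Part II: S1 = 16/21; threaded value p + q = 37; c = 15160; 15160 = 2^3 * 5 * 379; sigma = (1 + 2 + 4 + 8) * (1 + 5) * (1 + 379) = 15 * 6 * 380 = 34200; answer 34200
Part III: S2 = 34200; r = -12; remainder = value at the root: 6*(-12)^2 - 2*(-12)^1 + 5 = (864) + (24) + (5) = 893; answer 893
Part IV: S3 = 893; d = 7; total draws C(9,3) = 84; complement C(7,3) = 35; favorable 84 - 35 = 49; P = 7/12; answer 7/12

7/12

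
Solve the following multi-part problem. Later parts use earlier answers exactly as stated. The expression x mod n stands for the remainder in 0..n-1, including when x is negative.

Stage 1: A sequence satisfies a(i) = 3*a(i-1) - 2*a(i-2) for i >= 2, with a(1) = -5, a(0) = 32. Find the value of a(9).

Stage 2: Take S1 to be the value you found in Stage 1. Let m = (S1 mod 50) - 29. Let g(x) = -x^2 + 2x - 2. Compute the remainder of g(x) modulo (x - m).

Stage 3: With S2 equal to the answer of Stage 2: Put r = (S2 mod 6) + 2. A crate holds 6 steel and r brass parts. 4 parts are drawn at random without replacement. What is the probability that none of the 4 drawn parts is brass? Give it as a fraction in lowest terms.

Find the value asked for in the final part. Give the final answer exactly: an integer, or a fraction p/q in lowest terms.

Stage 1: a(2) = 3*(-5) - 2*(32) = -79; iterating: a(2)=-79, a(3)=-227, a(4)=-523, a(5)=-1115, a(6)=-2299, a(7)=-4667, a(8)=-9403, a(9)=-18875; answer -18875
Stage 2: S1 = -18875; m = -4; remainder = value at the root: -1*(-4)^2 + 2*(-4)^1 - 2 = (-16) + (-8) + (-2) = -26; answer -26
Stage 3: S2 = -26; r = 6; total draws C(12,4) = 495; favorable C(6,4) = 15; P = 1/33; answer 1/33

1/33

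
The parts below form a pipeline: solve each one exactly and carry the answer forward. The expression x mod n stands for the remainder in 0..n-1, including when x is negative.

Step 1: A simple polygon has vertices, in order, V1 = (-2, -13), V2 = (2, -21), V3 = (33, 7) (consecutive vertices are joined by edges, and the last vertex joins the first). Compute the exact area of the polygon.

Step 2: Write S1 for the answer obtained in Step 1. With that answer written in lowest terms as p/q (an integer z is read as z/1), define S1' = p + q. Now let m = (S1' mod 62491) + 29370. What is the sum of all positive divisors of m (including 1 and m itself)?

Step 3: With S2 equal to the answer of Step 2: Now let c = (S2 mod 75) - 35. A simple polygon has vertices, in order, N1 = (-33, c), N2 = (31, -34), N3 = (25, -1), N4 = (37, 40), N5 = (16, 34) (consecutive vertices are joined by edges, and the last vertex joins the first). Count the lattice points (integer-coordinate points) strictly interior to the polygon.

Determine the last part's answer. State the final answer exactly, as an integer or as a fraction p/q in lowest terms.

Step 1: cross terms: (-2*-21 - 2*-13)=68, (2*7 - 33*-21)=707, (33*-13 - -2*7)=-415; twice the area = |360| = 360; area = 180; answer 180
Step 2: S1 = 180; threaded value p + q = 181; m = 29551; 29551 = 29 * 1019; sigma = (1 + 29) * (1 + 1019) = 30 * 1020 = 30600; answer 30600
Step 3: S2 = 30600; c = -35; cross terms: (-33*-34 - 31*-35)=2207, (31*-1 - 25*-34)=819, (25*40 - 37*-1)=1037, (37*34 - 16*40)=618, (16*-35 - -33*34)=562; twice the area = |5243| = 5243; area = 5243/2; boundary points = 1 + 3 + 1 + 3 + 1 = 9; strictly interior points = area - boundary/2 + 1 = 2618; answer 2618

2618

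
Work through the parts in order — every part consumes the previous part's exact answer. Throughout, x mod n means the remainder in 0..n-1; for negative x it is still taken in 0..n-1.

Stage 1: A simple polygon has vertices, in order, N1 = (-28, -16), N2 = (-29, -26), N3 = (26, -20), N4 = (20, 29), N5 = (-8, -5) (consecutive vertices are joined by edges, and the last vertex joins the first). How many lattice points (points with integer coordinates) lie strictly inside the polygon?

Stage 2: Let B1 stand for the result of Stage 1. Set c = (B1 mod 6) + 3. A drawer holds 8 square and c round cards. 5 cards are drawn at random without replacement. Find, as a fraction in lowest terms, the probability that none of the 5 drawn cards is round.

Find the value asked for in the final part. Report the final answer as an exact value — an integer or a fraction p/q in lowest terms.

Stage 1: cross terms: (-28*-26 - -29*-16)=264, (-29*-20 - 26*-26)=1256, (26*29 - 20*-20)=1154, (20*-5 - -8*29)=132, (-8*-16 - -28*-5)=-12; twice the area = |2794| = 2794; area = 1397; boundary points = 1 + 1 + 1 + 2 + 1 = 6; strictly interior points = area - boundary/2 + 1 = 1395; answer 1395
Stage 2: B1 = 1395; c = 6; total draws C(14,5) = 2002; favorable C(8,5) = 56; P = 4/143; answer 4/143

4/143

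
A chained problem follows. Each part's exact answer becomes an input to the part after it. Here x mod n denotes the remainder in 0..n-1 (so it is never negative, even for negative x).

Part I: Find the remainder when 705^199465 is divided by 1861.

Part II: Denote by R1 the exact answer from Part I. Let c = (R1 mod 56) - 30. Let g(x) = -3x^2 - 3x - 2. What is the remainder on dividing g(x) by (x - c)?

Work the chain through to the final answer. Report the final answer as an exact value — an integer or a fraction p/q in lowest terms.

-218

Part I: squarings mod 1861: 705^1=705, 705^2=138, 705^4=434, 705^8=395, 705^16=1562, 705^32=73, 705^64=1607, 705^128=1242, 705^256=1656, 705^512=1083, 705^1024=459, 705^2048=388, 705^4096=1664, 705^8192=1589, 705^16384=1405, 705^32768=1365, 705^65536=364, 705^131072=365; 705^199465 = 705^1 * 705^8 * 705^32 * 705^256 * 705^512 * 705^2048 * 705^65536 * 705^131072 = 1813 (mod 1861); answer 1813
Part II: R1 = 1813; c = -9; remainder = value at the root: -3*(-9)^2 - 3*(-9)^1 - 2 = (-243) + (27) + (-2) = -218; answer -218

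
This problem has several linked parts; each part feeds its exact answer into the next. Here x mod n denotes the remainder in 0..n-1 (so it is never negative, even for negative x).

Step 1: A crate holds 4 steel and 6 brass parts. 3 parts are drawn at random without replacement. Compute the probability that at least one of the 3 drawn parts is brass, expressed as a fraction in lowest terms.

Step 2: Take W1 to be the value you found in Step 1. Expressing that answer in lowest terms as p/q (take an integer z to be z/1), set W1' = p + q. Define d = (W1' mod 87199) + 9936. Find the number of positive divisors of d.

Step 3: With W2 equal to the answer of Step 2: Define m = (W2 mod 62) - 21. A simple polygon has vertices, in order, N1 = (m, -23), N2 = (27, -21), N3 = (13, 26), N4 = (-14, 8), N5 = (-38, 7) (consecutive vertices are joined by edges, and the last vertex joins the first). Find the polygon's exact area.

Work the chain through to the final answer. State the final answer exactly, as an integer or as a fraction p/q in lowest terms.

1810

Step 1: total draws C(10,3) = 120; complement C(4,3) = 4; favorable 120 - 4 = 116; P = 29/30; answer 29/30
Step 2: W1 = 29/30; threaded value p + q = 59; d = 9995; 9995 = 5 * 1999; number of divisors = (1+1) * (1+1) = 4; answer 4
Step 3: W2 = 4; m = -17; cross terms: (-17*-21 - 27*-23)=978, (27*26 - 13*-21)=975, (13*8 - -14*26)=468, (-14*7 - -38*8)=206, (-38*-23 - -17*7)=993; twice the area = |3620| = 3620; area = 1810; answer 1810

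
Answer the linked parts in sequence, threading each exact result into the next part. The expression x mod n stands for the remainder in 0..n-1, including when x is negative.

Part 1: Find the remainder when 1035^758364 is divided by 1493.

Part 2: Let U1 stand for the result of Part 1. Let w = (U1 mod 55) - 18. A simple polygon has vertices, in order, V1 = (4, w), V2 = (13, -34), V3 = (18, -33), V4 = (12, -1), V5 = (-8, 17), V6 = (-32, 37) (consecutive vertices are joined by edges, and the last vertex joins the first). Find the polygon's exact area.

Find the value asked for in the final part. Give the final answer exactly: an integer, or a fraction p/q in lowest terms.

563

Part 1: squarings mod 1493: 1035^1=1035, 1035^2=744, 1035^4=1126, 1035^8=319, 1035^16=237, 1035^32=928, 1035^64=1216, 1035^128=586, 1035^256=6, 1035^512=36, 1035^1024=1296, 1035^2048=1484, 1035^4096=81, 1035^8192=589, 1035^16384=545, 1035^32768=1411, 1035^65536=752, 1035^131072=1150, 1035^262144=1195, 1035^524288=717; 1035^758364 = 1035^4 * 1035^8 * 1035^16 * 1035^64 * 1035^512 * 1035^4096 * 1035^32768 * 1035^65536 * 1035^131072 * 1035^524288 = 614 (mod 1493); answer 614
Part 2: U1 = 614; w = -9; cross terms: (4*-34 - 13*-9)=-19, (13*-33 - 18*-34)=183, (18*-1 - 12*-33)=378, (12*17 - -8*-1)=196, (-8*37 - -32*17)=248, (-32*-9 - 4*37)=140; twice the area = |1126| = 1126; area = 563; answer 563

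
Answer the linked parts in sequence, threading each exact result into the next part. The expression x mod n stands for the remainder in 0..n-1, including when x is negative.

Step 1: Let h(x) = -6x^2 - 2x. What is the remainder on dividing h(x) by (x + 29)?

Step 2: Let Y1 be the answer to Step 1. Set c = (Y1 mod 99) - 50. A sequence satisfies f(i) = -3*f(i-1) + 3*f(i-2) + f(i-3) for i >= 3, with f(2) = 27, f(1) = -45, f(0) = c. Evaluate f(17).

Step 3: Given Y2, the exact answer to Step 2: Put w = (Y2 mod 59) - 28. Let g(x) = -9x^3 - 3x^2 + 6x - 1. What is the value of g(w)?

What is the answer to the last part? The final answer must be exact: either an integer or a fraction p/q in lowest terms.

122543

Step 1: remainder = value at the root: -6*(-29)^2 - 2*(-29)^1 = (-5046) + (58) = -4988; answer -4988
Step 2: Y1 = -4988; c = 11; f(3) = -3*(27) + 3*(-45) + 1*(11) = -205; iterating: f(3)=-205, f(4)=651, f(5)=-2541, f(6)=9371, f(7)=-35085, f(8)=130827, f(9)=-488365, f(10)=1822491, f(11)=-6801741, f(12)=25384331, f(13)=-94735725, f(14)=353558427, f(15)=-1319498125, f(16)=4924433931, f(17)=-18378237741; answer -18378237741
Step 3: Y2 = -18378237741; w = -24; -9*(-24)^3 - 3*(-24)^2 + 6*(-24)^1 - 1 = (124416) + (-1728) + (-144) + (-1) = 122543; answer 122543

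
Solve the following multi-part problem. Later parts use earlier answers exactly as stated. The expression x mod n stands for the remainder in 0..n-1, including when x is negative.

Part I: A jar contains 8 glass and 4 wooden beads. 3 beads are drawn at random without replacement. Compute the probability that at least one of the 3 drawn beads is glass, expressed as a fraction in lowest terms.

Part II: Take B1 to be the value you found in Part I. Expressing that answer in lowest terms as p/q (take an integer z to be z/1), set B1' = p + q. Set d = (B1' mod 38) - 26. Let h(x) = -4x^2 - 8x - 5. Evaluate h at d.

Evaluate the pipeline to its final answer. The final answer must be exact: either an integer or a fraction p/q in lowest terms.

-257

Part I: total draws C(12,3) = 220; complement C(4,3) = 4; favorable 220 - 4 = 216; P = 54/55; answer 54/55
Part II: B1 = 54/55; threaded value p + q = 109; d = 7; -4*(7)^2 - 8*(7)^1 - 5 = (-196) + (-56) + (-5) = -257; answer -257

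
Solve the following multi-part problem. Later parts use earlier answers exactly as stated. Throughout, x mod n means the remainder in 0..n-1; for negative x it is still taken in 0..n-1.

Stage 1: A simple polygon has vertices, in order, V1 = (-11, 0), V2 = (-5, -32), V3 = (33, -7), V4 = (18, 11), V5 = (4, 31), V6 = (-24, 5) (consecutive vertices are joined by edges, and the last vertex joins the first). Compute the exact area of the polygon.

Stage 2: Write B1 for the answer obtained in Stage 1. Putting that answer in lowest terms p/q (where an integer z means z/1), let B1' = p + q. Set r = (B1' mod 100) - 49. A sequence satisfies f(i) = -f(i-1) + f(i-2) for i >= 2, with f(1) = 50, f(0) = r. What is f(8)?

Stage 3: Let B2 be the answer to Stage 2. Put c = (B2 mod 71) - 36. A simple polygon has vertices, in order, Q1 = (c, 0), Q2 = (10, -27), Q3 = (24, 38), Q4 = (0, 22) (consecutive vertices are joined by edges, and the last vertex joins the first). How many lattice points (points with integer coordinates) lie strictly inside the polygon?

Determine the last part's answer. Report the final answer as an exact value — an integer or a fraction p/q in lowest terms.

Stage 1: cross terms: (-11*-32 - -5*0)=352, (-5*-7 - 33*-32)=1091, (33*11 - 18*-7)=489, (18*31 - 4*11)=514, (4*5 - -24*31)=764, (-24*0 - -11*5)=55; twice the area = |3265| = 3265; area = 3265/2; answer 3265/2
Stage 2: B1 = 3265/2; threaded value p + q = 3267; r = 18; f(2) = -1*(50) + 1*(18) = -32; iterating: f(2)=-32, f(3)=82, f(4)=-114, f(5)=196, f(6)=-310, f(7)=506, f(8)=-816; answer -816
Stage 3: B2 = -816; c = 0; cross terms: (0*-27 - 10*0)=0, (10*38 - 24*-27)=1028, (24*22 - 0*38)=528, (0*0 - 0*22)=0; twice the area = |1556| = 1556; area = 778; boundary points = 1 + 1 + 8 + 22 = 32; strictly interior points = area - boundary/2 + 1 = 763; answer 763

763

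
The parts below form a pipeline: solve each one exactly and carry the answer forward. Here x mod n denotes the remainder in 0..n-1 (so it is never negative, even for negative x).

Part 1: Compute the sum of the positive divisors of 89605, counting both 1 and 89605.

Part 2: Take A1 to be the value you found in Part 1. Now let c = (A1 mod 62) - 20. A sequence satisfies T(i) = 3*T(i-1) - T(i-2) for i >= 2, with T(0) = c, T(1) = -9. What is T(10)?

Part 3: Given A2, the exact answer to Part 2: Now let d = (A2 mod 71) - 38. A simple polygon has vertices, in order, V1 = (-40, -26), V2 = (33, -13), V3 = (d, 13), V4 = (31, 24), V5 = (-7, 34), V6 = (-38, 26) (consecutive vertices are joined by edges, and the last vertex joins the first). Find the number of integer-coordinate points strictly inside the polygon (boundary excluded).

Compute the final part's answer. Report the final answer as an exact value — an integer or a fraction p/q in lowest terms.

Part 1: 89605 = 5 * 17921; sigma = (1 + 5) * (1 + 17921) = 6 * 17922 = 107532; answer 107532
Part 2: A1 = 107532; c = 4; T(2) = 3*(-9) - 1*(4) = -31; iterating: T(2)=-31, T(3)=-84, T(4)=-221, T(5)=-579, T(6)=-1516, T(7)=-3969, T(8)=-10391, T(9)=-27204, T(10)=-71221; answer -71221
Part 3: A2 = -71221; d = 25; cross terms: (-40*-13 - 33*-26)=1378, (33*13 - 25*-13)=754, (25*24 - 31*13)=197, (31*34 - -7*24)=1222, (-7*26 - -38*34)=1110, (-38*-26 - -40*26)=2028; twice the area = |6689| = 6689; area = 6689/2; boundary points = 1 + 2 + 1 + 2 + 1 + 2 = 9; strictly interior points = area - boundary/2 + 1 = 3341; answer 3341

3341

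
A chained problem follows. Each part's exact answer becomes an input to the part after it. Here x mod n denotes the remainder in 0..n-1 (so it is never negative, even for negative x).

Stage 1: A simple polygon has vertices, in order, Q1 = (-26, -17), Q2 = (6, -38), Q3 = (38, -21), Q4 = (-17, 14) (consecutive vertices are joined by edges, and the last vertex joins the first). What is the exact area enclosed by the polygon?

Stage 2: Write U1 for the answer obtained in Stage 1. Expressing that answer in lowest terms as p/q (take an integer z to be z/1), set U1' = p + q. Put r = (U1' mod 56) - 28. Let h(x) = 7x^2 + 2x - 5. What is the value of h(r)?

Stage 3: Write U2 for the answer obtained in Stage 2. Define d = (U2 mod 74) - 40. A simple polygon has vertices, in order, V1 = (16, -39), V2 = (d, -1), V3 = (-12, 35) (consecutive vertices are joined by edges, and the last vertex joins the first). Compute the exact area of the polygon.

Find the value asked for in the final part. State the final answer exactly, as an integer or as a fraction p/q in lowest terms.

88

Stage 1: cross terms: (-26*-38 - 6*-17)=1090, (6*-21 - 38*-38)=1318, (38*14 - -17*-21)=175, (-17*-17 - -26*14)=653; twice the area = |3236| = 3236; area = 1618; answer 1618
Stage 2: U1 = 1618; threaded value p + q = 1619; r = 23; 7*(23)^2 + 2*(23)^1 - 5 = (3703) + (46) + (-5) = 3744; answer 3744
Stage 3: U2 = 3744; d = 4; cross terms: (16*-1 - 4*-39)=140, (4*35 - -12*-1)=128, (-12*-39 - 16*35)=-92; twice the area = |176| = 176; area = 88; answer 88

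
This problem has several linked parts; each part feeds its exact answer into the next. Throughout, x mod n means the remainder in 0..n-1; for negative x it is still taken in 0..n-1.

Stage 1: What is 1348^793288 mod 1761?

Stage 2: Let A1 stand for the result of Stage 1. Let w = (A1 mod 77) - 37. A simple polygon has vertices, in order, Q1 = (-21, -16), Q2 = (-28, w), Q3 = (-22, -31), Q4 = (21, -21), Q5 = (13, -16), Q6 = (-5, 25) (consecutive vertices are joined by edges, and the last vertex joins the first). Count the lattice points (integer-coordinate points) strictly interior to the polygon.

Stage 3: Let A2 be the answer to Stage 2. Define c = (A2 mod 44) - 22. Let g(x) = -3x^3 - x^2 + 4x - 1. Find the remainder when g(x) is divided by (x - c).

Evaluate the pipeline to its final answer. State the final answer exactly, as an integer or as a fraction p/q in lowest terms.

11

Stage 1: squarings mod 1761: 1348^1=1348, 1348^2=1513, 1348^4=1630, 1348^8=1312, 1348^16=847, 1348^32=682, 1348^64=220, 1348^128=853, 1348^256=316, 1348^512=1240, 1348^1024=247, 1348^2048=1135, 1348^4096=934, 1348^8192=661, 1348^16384=193, 1348^32768=268, 1348^65536=1384, 1348^131072=1249, 1348^262144=1516, 1348^524288=151; 1348^793288 = 1348^8 * 1348^64 * 1348^128 * 1348^512 * 1348^2048 * 1348^4096 * 1348^262144 * 1348^524288 = 1129 (mod 1761); answer 1129
Stage 2: A1 = 1129; w = 14; cross terms: (-21*14 - -28*-16)=-742, (-28*-31 - -22*14)=1176, (-22*-21 - 21*-31)=1113, (21*-16 - 13*-21)=-63, (13*25 - -5*-16)=245, (-5*-16 - -21*25)=605; twice the area = |2334| = 2334; area = 1167; boundary points = 1 + 3 + 1 + 1 + 1 + 1 = 8; strictly interior points = area - boundary/2 + 1 = 1164; answer 1164
Stage 3: A2 = 1164; c = -2; remainder = value at the root: -3*(-2)^3 - 1*(-2)^2 + 4*(-2)^1 - 1 = (24) + (-4) + (-8) + (-1) = 11; answer 11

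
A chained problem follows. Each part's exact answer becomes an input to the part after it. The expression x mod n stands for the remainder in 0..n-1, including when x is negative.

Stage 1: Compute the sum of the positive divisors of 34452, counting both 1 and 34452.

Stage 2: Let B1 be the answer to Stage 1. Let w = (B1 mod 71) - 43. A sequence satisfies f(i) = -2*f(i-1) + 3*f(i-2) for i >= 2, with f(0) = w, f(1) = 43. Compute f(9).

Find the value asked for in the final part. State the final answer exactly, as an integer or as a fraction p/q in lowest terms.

Stage 1: 34452 = 2^2 * 3^3 * 11 * 29; sigma = (1 + 2 + 4) * (1 + 3 + 9 + 27) * (1 + 11) * (1 + 29) = 7 * 40 * 12 * 30 = 100800; answer 100800
Stage 2: B1 = 100800; w = 8; f(2) = -2*(43) + 3*(8) = -62; iterating: f(2)=-62, f(3)=253, f(4)=-692, f(5)=2143, f(6)=-6362, f(7)=19153, f(8)=-57392, f(9)=172243; answer 172243

172243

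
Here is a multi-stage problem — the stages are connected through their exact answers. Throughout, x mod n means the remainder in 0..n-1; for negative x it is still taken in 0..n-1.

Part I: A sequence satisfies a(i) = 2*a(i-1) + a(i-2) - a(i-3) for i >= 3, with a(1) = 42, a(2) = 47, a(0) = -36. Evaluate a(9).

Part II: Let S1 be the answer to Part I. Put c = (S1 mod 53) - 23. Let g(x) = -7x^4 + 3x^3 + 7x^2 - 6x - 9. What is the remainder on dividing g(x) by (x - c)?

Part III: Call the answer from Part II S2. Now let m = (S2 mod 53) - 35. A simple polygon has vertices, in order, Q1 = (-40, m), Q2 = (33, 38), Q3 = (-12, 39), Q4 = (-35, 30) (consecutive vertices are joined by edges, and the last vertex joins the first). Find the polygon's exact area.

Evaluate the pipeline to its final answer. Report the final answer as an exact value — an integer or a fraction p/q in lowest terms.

2302

Part I: a(3) = 2*(47) + 1*(42) - 1*(-36) = 172; iterating: a(3)=172, a(4)=349, a(5)=823, a(6)=1823, a(7)=4120, a(8)=9240, a(9)=20777; answer 20777
Part II: S1 = 20777; c = -22; remainder = value at the root: -7*(-22)^4 + 3*(-22)^3 + 7*(-22)^2 - 6*(-22)^1 - 9 = (-1639792) + (-31944) + (3388) + (132) + (-9) = -1668225; answer -1668225
Part III: S2 = -1668225; m = -32; cross terms: (-40*38 - 33*-32)=-464, (33*39 - -12*38)=1743, (-12*30 - -35*39)=1005, (-35*-32 - -40*30)=2320; twice the area = |4604| = 4604; area = 2302; answer 2302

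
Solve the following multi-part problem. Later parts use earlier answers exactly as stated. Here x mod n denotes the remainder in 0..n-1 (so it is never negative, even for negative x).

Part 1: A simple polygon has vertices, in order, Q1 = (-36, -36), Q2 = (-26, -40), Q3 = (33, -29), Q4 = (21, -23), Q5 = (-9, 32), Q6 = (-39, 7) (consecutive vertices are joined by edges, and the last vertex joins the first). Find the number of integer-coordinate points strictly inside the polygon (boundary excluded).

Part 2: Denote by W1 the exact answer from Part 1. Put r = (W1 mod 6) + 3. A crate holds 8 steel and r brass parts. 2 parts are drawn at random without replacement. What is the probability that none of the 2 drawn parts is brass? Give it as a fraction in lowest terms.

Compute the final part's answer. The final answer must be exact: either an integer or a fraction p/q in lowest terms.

Part 1: cross terms: (-36*-40 - -26*-36)=504, (-26*-29 - 33*-40)=2074, (33*-23 - 21*-29)=-150, (21*32 - -9*-23)=465, (-9*7 - -39*32)=1185, (-39*-36 - -36*7)=1656; twice the area = |5734| = 5734; area = 2867; boundary points = 2 + 1 + 6 + 5 + 5 + 1 = 20; strictly interior points = area - boundary/2 + 1 = 2858; answer 2858
Part 2: W1 = 2858; r = 5; total draws C(13,2) = 78; favorable C(8,2) = 28; P = 14/39; answer 14/39

14/39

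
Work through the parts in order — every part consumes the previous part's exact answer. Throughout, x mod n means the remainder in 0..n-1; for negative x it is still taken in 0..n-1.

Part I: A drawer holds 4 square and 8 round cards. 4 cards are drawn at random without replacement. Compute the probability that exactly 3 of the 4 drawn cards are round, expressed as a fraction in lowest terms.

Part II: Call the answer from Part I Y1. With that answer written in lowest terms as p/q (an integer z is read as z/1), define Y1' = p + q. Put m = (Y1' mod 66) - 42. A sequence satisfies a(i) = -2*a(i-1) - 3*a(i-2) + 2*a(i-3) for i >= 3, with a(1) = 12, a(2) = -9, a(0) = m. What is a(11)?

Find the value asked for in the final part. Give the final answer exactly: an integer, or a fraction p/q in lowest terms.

-3872

Part I: total draws C(12,4) = 495; favorable C(8,3)*C(4,1) = 224; P = 224/495; answer 224/495
Part II: Y1 = 224/495; threaded value p + q = 719; m = 17; a(3) = -2*(-9) - 3*(12) + 2*(17) = 16; iterating: a(3)=16, a(4)=19, a(5)=-104, a(6)=183, a(7)=-16, a(8)=-725, a(9)=1864, a(10)=-1585, a(11)=-3872; answer -3872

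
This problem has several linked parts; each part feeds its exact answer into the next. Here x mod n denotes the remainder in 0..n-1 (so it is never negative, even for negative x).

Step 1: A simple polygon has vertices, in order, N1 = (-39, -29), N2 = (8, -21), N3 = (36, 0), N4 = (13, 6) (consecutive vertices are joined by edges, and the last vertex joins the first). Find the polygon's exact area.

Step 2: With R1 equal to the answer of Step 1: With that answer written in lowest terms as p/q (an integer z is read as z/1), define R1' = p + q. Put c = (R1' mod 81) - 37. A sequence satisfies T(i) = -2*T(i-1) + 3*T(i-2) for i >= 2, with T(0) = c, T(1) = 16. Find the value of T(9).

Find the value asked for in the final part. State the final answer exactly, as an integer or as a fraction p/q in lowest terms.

Step 1: cross terms: (-39*-21 - 8*-29)=1051, (8*0 - 36*-21)=756, (36*6 - 13*0)=216, (13*-29 - -39*6)=-143; twice the area = |1880| = 1880; area = 940; answer 940
Step 2: R1 = 940; threaded value p + q = 941; c = 13; T(2) = -2*(16) + 3*(13) = 7; iterating: T(2)=7, T(3)=34, T(4)=-47, T(5)=196, T(6)=-533, T(7)=1654, T(8)=-4907, T(9)=14776; answer 14776

14776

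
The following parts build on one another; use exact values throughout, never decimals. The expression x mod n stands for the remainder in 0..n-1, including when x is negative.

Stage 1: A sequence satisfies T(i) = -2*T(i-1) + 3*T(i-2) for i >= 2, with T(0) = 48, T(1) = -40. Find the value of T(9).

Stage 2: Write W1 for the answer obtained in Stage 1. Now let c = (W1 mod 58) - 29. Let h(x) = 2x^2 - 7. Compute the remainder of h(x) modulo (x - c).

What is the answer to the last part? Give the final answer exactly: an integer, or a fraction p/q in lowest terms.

-5

Stage 1: T(2) = -2*(-40) + 3*(48) = 224; iterating: T(2)=224, T(3)=-568, T(4)=1808, T(5)=-5320, T(6)=16064, T(7)=-48088, T(8)=144368, T(9)=-433000; answer -433000
Stage 2: W1 = -433000; c = -1; remainder = value at the root: 2*(-1)^2 - 7 = (2) + (-7) = -5; answer -5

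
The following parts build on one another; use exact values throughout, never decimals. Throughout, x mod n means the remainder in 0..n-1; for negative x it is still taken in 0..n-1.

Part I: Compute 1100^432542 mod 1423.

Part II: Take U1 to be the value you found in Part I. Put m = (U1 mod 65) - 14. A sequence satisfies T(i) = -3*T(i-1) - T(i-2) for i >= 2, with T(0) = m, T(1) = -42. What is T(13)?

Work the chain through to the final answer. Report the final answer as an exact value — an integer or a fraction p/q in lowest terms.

-2919210

Part I: squarings mod 1423: 1100^1=1100, 1100^2=450, 1100^4=434, 1100^8=520, 1100^16=30, 1100^32=900, 1100^64=313, 1100^128=1205, 1100^256=565, 1100^512=473, 1100^1024=318, 1100^2048=91, 1100^4096=1166, 1100^8192=591, 1100^16384=646, 1100^32768=377, 1100^65536=1252, 1100^131072=781, 1100^262144=917; 1100^432542 = 1100^2 * 1100^4 * 1100^8 * 1100^16 * 1100^128 * 1100^256 * 1100^2048 * 1100^4096 * 1100^32768 * 1100^131072 * 1100^262144 = 776 (mod 1423); answer 776
Part II: U1 = 776; m = 47; T(2) = -3*(-42) - 1*(47) = 79; iterating: T(2)=79, T(3)=-195, T(4)=506, T(5)=-1323, T(6)=3463, T(7)=-9066, T(8)=23735, T(9)=-62139, T(10)=162682, T(11)=-425907, T(12)=1115039, T(13)=-2919210; answer -2919210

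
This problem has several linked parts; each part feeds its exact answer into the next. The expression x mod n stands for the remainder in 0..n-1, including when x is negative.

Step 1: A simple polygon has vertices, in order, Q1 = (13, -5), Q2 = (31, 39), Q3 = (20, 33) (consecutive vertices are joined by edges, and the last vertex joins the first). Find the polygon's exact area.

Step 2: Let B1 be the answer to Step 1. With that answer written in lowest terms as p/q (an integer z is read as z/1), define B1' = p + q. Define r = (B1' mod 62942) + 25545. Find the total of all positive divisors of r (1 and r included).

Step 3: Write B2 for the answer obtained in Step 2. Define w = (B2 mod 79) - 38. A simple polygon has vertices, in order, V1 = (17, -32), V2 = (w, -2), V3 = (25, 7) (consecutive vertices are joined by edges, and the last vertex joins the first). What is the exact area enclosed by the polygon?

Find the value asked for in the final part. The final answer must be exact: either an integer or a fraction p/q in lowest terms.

Step 1: cross terms: (13*39 - 31*-5)=662, (31*33 - 20*39)=243, (20*-5 - 13*33)=-529; twice the area = |376| = 376; area = 188; answer 188
Step 2: B1 = 188; threaded value p + q = 189; r = 25734; 25734 = 2 * 3 * 4289; sigma = (1 + 2) * (1 + 3) * (1 + 4289) = 3 * 4 * 4290 = 51480; answer 51480
Step 3: B2 = 51480; w = 13; cross terms: (17*-2 - 13*-32)=382, (13*7 - 25*-2)=141, (25*-32 - 17*7)=-919; twice the area = |-396| = 396; area = 198; answer 198

198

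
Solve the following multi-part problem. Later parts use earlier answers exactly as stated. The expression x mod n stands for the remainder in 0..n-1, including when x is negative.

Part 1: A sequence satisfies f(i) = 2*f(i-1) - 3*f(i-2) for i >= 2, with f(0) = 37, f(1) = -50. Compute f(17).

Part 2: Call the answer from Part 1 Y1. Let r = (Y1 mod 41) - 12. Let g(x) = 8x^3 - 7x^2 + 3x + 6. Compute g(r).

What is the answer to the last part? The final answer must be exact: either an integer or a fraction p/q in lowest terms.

Part 1: f(2) = 2*(-50) - 3*(37) = -211; iterating: f(2)=-211, f(3)=-272, f(4)=89, f(5)=994, f(6)=1721, f(7)=460, f(8)=-4243, f(9)=-9866, f(10)=-7003, f(11)=15592, f(12)=52193, f(13)=57610, f(14)=-41359, f(15)=-255548, f(16)=-387019, f(17)=-7394; answer -7394
Part 2: Y1 = -7394; r = 15; 8*(15)^3 - 7*(15)^2 + 3*(15)^1 + 6 = (27000) + (-1575) + (45) + (6) = 25476; answer 25476

25476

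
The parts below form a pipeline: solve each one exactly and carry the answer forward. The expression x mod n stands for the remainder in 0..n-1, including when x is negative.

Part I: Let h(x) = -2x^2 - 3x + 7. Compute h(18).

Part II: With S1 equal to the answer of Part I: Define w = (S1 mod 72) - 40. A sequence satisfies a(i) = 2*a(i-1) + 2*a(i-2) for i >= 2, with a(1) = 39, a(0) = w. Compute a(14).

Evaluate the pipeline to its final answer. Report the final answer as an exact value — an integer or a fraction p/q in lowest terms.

10440192

Part I: -2*(18)^2 - 3*(18)^1 + 7 = (-648) + (-54) + (7) = -695; answer -695
Part II: S1 = -695; w = -15; a(2) = 2*(39) + 2*(-15) = 48; iterating: a(2)=48, a(3)=174, a(4)=444, a(5)=1236, a(6)=3360, a(7)=9192, a(8)=25104, a(9)=68592, a(10)=187392, a(11)=511968, a(12)=1398720, a(13)=3821376, a(14)=10440192; answer 10440192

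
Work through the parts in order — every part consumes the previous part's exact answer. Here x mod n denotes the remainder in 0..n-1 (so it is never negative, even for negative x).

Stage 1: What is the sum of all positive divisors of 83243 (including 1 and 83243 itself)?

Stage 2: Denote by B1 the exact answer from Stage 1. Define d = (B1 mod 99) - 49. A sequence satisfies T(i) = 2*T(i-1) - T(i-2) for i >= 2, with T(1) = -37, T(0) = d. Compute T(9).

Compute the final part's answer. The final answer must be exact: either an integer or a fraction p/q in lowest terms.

-613

Stage 1: 83243 is prime, so its only divisors are 1 and 83243; sigma = 1 + 83243 = 83244; answer 83244
Stage 2: B1 = 83244; d = 35; T(2) = 2*(-37) - 1*(35) = -109; iterating: T(2)=-109, T(3)=-181, T(4)=-253, T(5)=-325, T(6)=-397, T(7)=-469, T(8)=-541, T(9)=-613; answer -613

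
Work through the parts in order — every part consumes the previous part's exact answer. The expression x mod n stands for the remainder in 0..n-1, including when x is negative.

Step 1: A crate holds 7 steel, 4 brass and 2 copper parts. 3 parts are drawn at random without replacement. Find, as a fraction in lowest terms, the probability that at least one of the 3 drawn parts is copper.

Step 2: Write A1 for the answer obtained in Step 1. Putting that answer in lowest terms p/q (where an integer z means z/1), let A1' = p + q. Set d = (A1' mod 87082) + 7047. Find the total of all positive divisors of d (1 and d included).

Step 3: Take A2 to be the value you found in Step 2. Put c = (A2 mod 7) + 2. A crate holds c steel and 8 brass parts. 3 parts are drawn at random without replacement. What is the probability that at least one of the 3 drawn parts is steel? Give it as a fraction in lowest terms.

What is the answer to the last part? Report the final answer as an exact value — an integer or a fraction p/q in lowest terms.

8/15

Step 1: total draws C(13,3) = 286; complement C(11,3) = 165; favorable 286 - 165 = 121; P = 11/26; answer 11/26
Step 2: A1 = 11/26; threaded value p + q = 37; d = 7084; 7084 = 2^2 * 7 * 11 * 23; sigma = (1 + 2 + 4) * (1 + 7) * (1 + 11) * (1 + 23) = 7 * 8 * 12 * 24 = 16128; answer 16128
Step 3: A2 = 16128; c = 2; total draws C(10,3) = 120; complement C(8,3) = 56; favorable 120 - 56 = 64; P = 8/15; answer 8/15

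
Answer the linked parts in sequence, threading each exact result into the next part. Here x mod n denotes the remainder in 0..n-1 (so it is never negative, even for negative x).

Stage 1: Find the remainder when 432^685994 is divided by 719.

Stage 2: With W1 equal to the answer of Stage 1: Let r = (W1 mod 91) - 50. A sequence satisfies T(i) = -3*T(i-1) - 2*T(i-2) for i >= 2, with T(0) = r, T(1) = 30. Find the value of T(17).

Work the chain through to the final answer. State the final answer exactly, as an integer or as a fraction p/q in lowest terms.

Stage 1: squarings mod 719: 432^1=432, 432^2=403, 432^4=634, 432^8=35, 432^16=506, 432^32=72, 432^64=151, 432^128=512, 432^256=428, 432^512=558, 432^1024=37, 432^2048=650, 432^4096=447, 432^8192=646, 432^16384=296, 432^32768=617, 432^65536=338, 432^131072=642, 432^262144=177, 432^524288=412; 432^685994 = 432^2 * 432^8 * 432^32 * 432^128 * 432^256 * 432^512 * 432^1024 * 432^4096 * 432^8192 * 432^16384 * 432^131072 * 432^524288 = 662 (mod 719); answer 662
Stage 2: W1 = 662; r = -25; T(2) = -3*(30) - 2*(-25) = -40; iterating: T(2)=-40, T(3)=60, T(4)=-100, T(5)=180, T(6)=-340, T(7)=660, T(8)=-1300, T(9)=2580, T(10)=-5140, T(11)=10260, T(12)=-20500, T(13)=40980, T(14)=-81940, T(15)=163860, T(16)=-327700, T(17)=655380; answer 655380

655380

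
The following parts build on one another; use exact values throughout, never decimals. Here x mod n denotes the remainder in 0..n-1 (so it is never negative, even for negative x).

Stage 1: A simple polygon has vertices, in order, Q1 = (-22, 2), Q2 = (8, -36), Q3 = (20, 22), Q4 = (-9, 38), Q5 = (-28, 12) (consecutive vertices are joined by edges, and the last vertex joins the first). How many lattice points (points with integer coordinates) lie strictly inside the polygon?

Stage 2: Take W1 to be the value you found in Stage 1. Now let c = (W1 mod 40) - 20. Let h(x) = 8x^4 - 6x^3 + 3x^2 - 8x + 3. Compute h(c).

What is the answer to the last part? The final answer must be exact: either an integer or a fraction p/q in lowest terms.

Stage 1: cross terms: (-22*-36 - 8*2)=776, (8*22 - 20*-36)=896, (20*38 - -9*22)=958, (-9*12 - -28*38)=956, (-28*2 - -22*12)=208; twice the area = |3794| = 3794; area = 1897; boundary points = 2 + 2 + 1 + 1 + 2 = 8; strictly interior points = area - boundary/2 + 1 = 1894; answer 1894
Stage 2: W1 = 1894; c = -6; 8*(-6)^4 - 6*(-6)^3 + 3*(-6)^2 - 8*(-6)^1 + 3 = (10368) + (1296) + (108) + (48) + (3) = 11823; answer 11823

11823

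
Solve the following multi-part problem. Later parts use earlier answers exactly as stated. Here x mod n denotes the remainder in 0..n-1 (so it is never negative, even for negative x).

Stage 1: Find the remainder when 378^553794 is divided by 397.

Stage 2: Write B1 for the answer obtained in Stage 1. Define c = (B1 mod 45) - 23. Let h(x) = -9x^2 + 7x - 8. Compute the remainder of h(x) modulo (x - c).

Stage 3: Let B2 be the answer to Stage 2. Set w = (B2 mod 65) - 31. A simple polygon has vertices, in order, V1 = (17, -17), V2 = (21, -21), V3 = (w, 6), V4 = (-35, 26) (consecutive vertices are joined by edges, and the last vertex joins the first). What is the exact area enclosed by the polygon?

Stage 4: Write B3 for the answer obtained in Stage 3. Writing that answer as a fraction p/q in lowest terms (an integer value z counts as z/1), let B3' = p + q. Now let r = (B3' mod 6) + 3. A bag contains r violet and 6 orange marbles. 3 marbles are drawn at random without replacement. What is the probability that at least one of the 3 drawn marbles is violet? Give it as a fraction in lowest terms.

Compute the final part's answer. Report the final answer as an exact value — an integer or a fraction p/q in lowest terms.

86/91

Stage 1: squarings mod 397: 378^1=378, 378^2=361, 378^4=105, 378^8=306, 378^16=341, 378^32=357, 378^64=12, 378^128=144, 378^256=92, 378^512=127, 378^1024=249, 378^2048=69, 378^4096=394, 378^8192=9, 378^16384=81, 378^32768=209, 378^65536=11, 378^131072=121, 378^262144=349, 378^524288=319; 378^553794 = 378^2 * 378^64 * 378^256 * 378^512 * 378^4096 * 378^8192 * 378^16384 * 378^524288 = 147 (mod 397); answer 147
Stage 2: B1 = 147; c = -11; remainder = value at the root: -9*(-11)^2 + 7*(-11)^1 - 8 = (-1089) + (-77) + (-8) = -1174; answer -1174
Stage 3: B2 = -1174; w = 30; cross terms: (17*-21 - 21*-17)=0, (21*6 - 30*-21)=756, (30*26 - -35*6)=990, (-35*-17 - 17*26)=153; twice the area = |1899| = 1899; area = 1899/2; answer 1899/2
Stage 4: B3 = 1899/2; threaded value p + q = 1901; r = 8; total draws C(14,3) = 364; complement C(6,3) = 20; favorable 364 - 20 = 344; P = 86/91; answer 86/91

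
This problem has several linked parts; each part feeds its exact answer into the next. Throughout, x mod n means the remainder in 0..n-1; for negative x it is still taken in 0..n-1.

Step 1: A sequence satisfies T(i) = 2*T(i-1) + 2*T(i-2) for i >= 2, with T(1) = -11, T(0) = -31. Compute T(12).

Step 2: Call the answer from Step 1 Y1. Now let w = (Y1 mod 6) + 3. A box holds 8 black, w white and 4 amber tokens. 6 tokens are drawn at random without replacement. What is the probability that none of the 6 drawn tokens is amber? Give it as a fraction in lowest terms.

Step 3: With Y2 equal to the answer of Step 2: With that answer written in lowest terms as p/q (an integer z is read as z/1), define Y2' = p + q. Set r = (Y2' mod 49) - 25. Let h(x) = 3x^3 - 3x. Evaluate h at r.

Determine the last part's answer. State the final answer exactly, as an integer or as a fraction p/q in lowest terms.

Step 1: T(2) = 2*(-11) + 2*(-31) = -84; iterating: T(2)=-84, T(3)=-190, T(4)=-548, T(5)=-1476, T(6)=-4048, T(7)=-11048, T(8)=-30192, T(9)=-82480, T(10)=-225344, T(11)=-615648, T(12)=-1681984; answer -1681984
Step 2: Y1 = -1681984; w = 5; total draws C(17,6) = 12376; favorable C(13,6) = 1716; P = 33/238; answer 33/238
Step 3: Y2 = 33/238; threaded value p + q = 271; r = 1; 3*(1)^3 - 3*(1)^1 = (3) + (-3) = 0; answer 0

0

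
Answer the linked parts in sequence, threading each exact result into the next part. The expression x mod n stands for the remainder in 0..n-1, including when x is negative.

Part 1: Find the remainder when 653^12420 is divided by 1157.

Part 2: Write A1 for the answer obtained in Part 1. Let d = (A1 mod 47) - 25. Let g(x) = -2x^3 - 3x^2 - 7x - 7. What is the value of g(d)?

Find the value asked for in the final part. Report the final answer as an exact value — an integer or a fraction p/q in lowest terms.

Part 1: squarings mod 1157: 653^1=653, 653^2=633, 653^4=367, 653^8=477, 653^16=757, 653^32=334, 653^64=484, 653^128=542, 653^256=1043, 653^512=269, 653^1024=627, 653^2048=906, 653^4096=523, 653^8192=477; 653^12420 = 653^4 * 653^128 * 653^4096 * 653^8192 = 352 (mod 1157); answer 352
Part 2: A1 = 352; d = -2; -2*(-2)^3 - 3*(-2)^2 - 7*(-2)^1 - 7 = (16) + (-12) + (14) + (-7) = 11; answer 11

11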